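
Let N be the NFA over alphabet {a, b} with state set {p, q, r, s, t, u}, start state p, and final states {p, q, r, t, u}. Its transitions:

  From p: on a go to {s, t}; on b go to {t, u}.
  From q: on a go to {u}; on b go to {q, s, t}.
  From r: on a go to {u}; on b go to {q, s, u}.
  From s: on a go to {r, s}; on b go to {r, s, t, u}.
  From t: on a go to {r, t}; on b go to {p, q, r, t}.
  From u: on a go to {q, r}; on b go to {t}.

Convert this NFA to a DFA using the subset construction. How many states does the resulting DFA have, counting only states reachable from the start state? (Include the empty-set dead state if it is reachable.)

11

Start state of the DFA: {p}.
{p} --a--> {s, t}  [new]
{p} --b--> {t, u}  [new]
{s, t} --a--> {r, s, t}  [new]
{s, t} --b--> {p, q, r, s, t, u}  [new]
{t, u} --a--> {q, r, t}  [new]
{t, u} --b--> {p, q, r, t}  [new]
{r, s, t} --a--> {r, s, t, u}  [new]
{r, s, t} --b--> {p, q, r, s, t, u}  [seen]
{p, q, r, s, t, u} --a--> {q, r, s, t, u}  [new]
{p, q, r, s, t, u} --b--> {p, q, r, s, t, u}  [seen]
{q, r, t} --a--> {r, t, u}  [new]
{q, r, t} --b--> {p, q, r, s, t, u}  [seen]
{p, q, r, t} --a--> {r, s, t, u}  [seen]
{p, q, r, t} --b--> {p, q, r, s, t, u}  [seen]
{r, s, t, u} --a--> {q, r, s, t, u}  [seen]
{r, s, t, u} --b--> {p, q, r, s, t, u}  [seen]
{q, r, s, t, u} --a--> {q, r, s, t, u}  [seen]
{q, r, s, t, u} --b--> {p, q, r, s, t, u}  [seen]
{r, t, u} --a--> {q, r, t, u}  [new]
{r, t, u} --b--> {p, q, r, s, t, u}  [seen]
{q, r, t, u} --a--> {q, r, t, u}  [seen]
{q, r, t, u} --b--> {p, q, r, s, t, u}  [seen]
Reachable DFA states: {p}, {s, t}, {t, u}, {r, s, t}, {p, q, r, s, t, u}, {q, r, t}, {p, q, r, t}, {r, s, t, u}, {q, r, s, t, u}, {r, t, u}, {q, r, t, u}.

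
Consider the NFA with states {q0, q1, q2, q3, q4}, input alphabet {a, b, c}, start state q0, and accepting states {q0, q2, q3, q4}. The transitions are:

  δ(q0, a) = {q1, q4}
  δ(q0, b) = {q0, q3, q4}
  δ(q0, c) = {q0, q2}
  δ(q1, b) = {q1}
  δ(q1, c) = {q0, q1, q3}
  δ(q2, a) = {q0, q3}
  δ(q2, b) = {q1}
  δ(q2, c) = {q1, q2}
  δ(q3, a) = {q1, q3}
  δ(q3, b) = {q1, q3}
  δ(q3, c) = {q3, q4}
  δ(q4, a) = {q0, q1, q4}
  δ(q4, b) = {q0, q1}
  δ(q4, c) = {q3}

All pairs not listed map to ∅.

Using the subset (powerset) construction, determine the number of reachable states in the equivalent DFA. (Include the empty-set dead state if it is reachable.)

Start state of the DFA: {q0}.
{q0} --a--> {q1, q4}  [new]
{q0} --b--> {q0, q3, q4}  [new]
{q0} --c--> {q0, q2}  [new]
{q1, q4} --a--> {q0, q1, q4}  [new]
{q1, q4} --b--> {q0, q1}  [new]
{q1, q4} --c--> {q0, q1, q3}  [new]
{q0, q3, q4} --a--> {q0, q1, q3, q4}  [new]
{q0, q3, q4} --b--> {q0, q1, q3, q4}  [seen]
{q0, q3, q4} --c--> {q0, q2, q3, q4}  [new]
{q0, q2} --a--> {q0, q1, q3, q4}  [seen]
{q0, q2} --b--> {q0, q1, q3, q4}  [seen]
{q0, q2} --c--> {q0, q1, q2}  [new]
{q0, q1, q4} --a--> {q0, q1, q4}  [seen]
{q0, q1, q4} --b--> {q0, q1, q3, q4}  [seen]
{q0, q1, q4} --c--> {q0, q1, q2, q3}  [new]
{q0, q1} --a--> {q1, q4}  [seen]
{q0, q1} --b--> {q0, q1, q3, q4}  [seen]
{q0, q1} --c--> {q0, q1, q2, q3}  [seen]
{q0, q1, q3} --a--> {q1, q3, q4}  [new]
{q0, q1, q3} --b--> {q0, q1, q3, q4}  [seen]
{q0, q1, q3} --c--> {q0, q1, q2, q3, q4}  [new]
{q0, q1, q3, q4} --a--> {q0, q1, q3, q4}  [seen]
{q0, q1, q3, q4} --b--> {q0, q1, q3, q4}  [seen]
{q0, q1, q3, q4} --c--> {q0, q1, q2, q3, q4}  [seen]
{q0, q2, q3, q4} --a--> {q0, q1, q3, q4}  [seen]
{q0, q2, q3, q4} --b--> {q0, q1, q3, q4}  [seen]
{q0, q2, q3, q4} --c--> {q0, q1, q2, q3, q4}  [seen]
{q0, q1, q2} --a--> {q0, q1, q3, q4}  [seen]
{q0, q1, q2} --b--> {q0, q1, q3, q4}  [seen]
{q0, q1, q2} --c--> {q0, q1, q2, q3}  [seen]
{q0, q1, q2, q3} --a--> {q0, q1, q3, q4}  [seen]
{q0, q1, q2, q3} --b--> {q0, q1, q3, q4}  [seen]
{q0, q1, q2, q3} --c--> {q0, q1, q2, q3, q4}  [seen]
{q1, q3, q4} --a--> {q0, q1, q3, q4}  [seen]
{q1, q3, q4} --b--> {q0, q1, q3}  [seen]
{q1, q3, q4} --c--> {q0, q1, q3, q4}  [seen]
{q0, q1, q2, q3, q4} --a--> {q0, q1, q3, q4}  [seen]
{q0, q1, q2, q3, q4} --b--> {q0, q1, q3, q4}  [seen]
{q0, q1, q2, q3, q4} --c--> {q0, q1, q2, q3, q4}  [seen]
Reachable DFA states: {q0}, {q1, q4}, {q0, q3, q4}, {q0, q2}, {q0, q1, q4}, {q0, q1}, {q0, q1, q3}, {q0, q1, q3, q4}, {q0, q2, q3, q4}, {q0, q1, q2}, {q0, q1, q2, q3}, {q1, q3, q4}, {q0, q1, q2, q3, q4}.

13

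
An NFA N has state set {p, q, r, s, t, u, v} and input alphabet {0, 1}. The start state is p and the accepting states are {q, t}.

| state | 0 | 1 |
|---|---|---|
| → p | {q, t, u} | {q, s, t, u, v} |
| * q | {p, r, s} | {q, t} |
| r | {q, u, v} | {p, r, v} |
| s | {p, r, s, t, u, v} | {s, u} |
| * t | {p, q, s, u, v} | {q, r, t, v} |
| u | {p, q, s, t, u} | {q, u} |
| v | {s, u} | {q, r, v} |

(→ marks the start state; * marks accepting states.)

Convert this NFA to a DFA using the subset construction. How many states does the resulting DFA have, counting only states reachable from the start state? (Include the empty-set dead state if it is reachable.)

7

Start state of the DFA: {p}.
{p} --0--> {q, t, u}  [new]
{p} --1--> {q, s, t, u, v}  [new]
{q, t, u} --0--> {p, q, r, s, t, u, v}  [new]
{q, t, u} --1--> {q, r, t, u, v}  [new]
{q, s, t, u, v} --0--> {p, q, r, s, t, u, v}  [seen]
{q, s, t, u, v} --1--> {q, r, s, t, u, v}  [new]
{p, q, r, s, t, u, v} --0--> {p, q, r, s, t, u, v}  [seen]
{p, q, r, s, t, u, v} --1--> {p, q, r, s, t, u, v}  [seen]
{q, r, t, u, v} --0--> {p, q, r, s, t, u, v}  [seen]
{q, r, t, u, v} --1--> {p, q, r, t, u, v}  [new]
{q, r, s, t, u, v} --0--> {p, q, r, s, t, u, v}  [seen]
{q, r, s, t, u, v} --1--> {p, q, r, s, t, u, v}  [seen]
{p, q, r, t, u, v} --0--> {p, q, r, s, t, u, v}  [seen]
{p, q, r, t, u, v} --1--> {p, q, r, s, t, u, v}  [seen]
Reachable DFA states: {p}, {q, t, u}, {q, s, t, u, v}, {p, q, r, s, t, u, v}, {q, r, t, u, v}, {q, r, s, t, u, v}, {p, q, r, t, u, v}.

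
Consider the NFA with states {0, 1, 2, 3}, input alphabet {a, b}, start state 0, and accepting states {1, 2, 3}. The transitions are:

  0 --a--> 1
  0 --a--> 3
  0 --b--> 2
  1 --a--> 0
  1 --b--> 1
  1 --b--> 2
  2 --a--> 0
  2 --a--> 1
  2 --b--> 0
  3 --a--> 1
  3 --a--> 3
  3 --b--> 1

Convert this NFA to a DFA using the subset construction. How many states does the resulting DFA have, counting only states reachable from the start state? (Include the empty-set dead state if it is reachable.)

Start state of the DFA: {0}.
{0} --a--> {1, 3}  [new]
{0} --b--> {2}  [new]
{1, 3} --a--> {0, 1, 3}  [new]
{1, 3} --b--> {1, 2}  [new]
{2} --a--> {0, 1}  [new]
{2} --b--> {0}  [seen]
{0, 1, 3} --a--> {0, 1, 3}  [seen]
{0, 1, 3} --b--> {1, 2}  [seen]
{1, 2} --a--> {0, 1}  [seen]
{1, 2} --b--> {0, 1, 2}  [new]
{0, 1} --a--> {0, 1, 3}  [seen]
{0, 1} --b--> {1, 2}  [seen]
{0, 1, 2} --a--> {0, 1, 3}  [seen]
{0, 1, 2} --b--> {0, 1, 2}  [seen]
Reachable DFA states: {0}, {1, 3}, {2}, {0, 1, 3}, {1, 2}, {0, 1}, {0, 1, 2}.

7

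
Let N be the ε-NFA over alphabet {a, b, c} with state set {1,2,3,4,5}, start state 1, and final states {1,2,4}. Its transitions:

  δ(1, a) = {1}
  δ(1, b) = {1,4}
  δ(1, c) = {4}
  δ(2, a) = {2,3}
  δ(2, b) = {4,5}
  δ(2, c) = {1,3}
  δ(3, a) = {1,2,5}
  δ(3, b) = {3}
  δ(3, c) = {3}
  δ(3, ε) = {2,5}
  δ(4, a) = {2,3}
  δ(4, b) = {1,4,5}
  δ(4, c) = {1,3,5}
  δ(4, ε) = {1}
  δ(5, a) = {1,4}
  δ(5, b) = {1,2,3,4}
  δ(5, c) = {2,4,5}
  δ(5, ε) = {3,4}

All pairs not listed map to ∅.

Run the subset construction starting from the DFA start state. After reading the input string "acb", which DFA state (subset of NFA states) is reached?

Start: {1}.
δ(1,a) = {1}.
Union: {1}.
After a: {1}.
δ(1,c) = {4}.
Union: {4}.
ε-closure gives {1,4}.
After c: {1,4}.
δ(1,b) = {1,4}; δ(4,b) = {1,4,5}.
Union: {1,4,5}.
ε-closure gives {1,2,3,4,5}.
After b: {1,2,3,4,5}.

{1,2,3,4,5}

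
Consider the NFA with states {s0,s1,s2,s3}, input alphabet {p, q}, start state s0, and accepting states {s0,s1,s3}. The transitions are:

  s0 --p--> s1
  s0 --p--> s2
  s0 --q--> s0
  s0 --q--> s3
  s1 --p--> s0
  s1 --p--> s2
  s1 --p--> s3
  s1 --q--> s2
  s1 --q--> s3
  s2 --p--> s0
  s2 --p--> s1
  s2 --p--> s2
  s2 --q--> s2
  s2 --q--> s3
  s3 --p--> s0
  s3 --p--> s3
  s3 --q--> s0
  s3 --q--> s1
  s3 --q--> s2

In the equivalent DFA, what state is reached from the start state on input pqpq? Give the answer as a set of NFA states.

{s0,s1,s2,s3}

Start: {s0}.
δ(s0,p) = {s1,s2}.
Union: {s1,s2}.
After p: {s1,s2}.
δ(s1,q) = {s2,s3}; δ(s2,q) = {s2,s3}.
Union: {s2,s3}.
After q: {s2,s3}.
δ(s2,p) = {s0,s1,s2}; δ(s3,p) = {s0,s3}.
Union: {s0,s1,s2,s3}.
After p: {s0,s1,s2,s3}.
δ(s0,q) = {s0,s3}; δ(s1,q) = {s2,s3}; δ(s2,q) = {s2,s3}; δ(s3,q) = {s0,s1,s2}.
Union: {s0,s1,s2,s3}.
After q: {s0,s1,s2,s3}.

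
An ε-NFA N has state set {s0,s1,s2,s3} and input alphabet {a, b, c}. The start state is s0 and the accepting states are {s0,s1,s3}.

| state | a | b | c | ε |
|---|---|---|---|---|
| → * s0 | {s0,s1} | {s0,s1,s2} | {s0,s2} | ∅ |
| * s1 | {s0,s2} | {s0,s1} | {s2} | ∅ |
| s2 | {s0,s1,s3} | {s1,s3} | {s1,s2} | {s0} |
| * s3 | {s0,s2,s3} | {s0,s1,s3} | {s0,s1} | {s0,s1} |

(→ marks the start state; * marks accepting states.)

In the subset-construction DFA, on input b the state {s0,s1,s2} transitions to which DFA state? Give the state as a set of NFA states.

δ(s0,b) = {s0,s1,s2}; δ(s1,b) = {s0,s1}; δ(s2,b) = {s1,s3}.
Union: {s0,s1,s2,s3}.

{s0,s1,s2,s3}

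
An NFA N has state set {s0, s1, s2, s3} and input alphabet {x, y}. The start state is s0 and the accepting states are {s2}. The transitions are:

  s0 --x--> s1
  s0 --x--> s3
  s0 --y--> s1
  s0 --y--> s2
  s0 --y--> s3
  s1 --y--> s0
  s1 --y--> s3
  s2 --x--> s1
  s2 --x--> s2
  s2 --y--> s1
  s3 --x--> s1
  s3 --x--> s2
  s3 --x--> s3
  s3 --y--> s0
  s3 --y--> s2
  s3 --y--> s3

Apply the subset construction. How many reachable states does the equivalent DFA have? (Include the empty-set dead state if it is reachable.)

5

Start state of the DFA: {s0}.
{s0} --x--> {s1, s3}  [new]
{s0} --y--> {s1, s2, s3}  [new]
{s1, s3} --x--> {s1, s2, s3}  [seen]
{s1, s3} --y--> {s0, s2, s3}  [new]
{s1, s2, s3} --x--> {s1, s2, s3}  [seen]
{s1, s2, s3} --y--> {s0, s1, s2, s3}  [new]
{s0, s2, s3} --x--> {s1, s2, s3}  [seen]
{s0, s2, s3} --y--> {s0, s1, s2, s3}  [seen]
{s0, s1, s2, s3} --x--> {s1, s2, s3}  [seen]
{s0, s1, s2, s3} --y--> {s0, s1, s2, s3}  [seen]
Reachable DFA states: {s0}, {s1, s3}, {s1, s2, s3}, {s0, s2, s3}, {s0, s1, s2, s3}.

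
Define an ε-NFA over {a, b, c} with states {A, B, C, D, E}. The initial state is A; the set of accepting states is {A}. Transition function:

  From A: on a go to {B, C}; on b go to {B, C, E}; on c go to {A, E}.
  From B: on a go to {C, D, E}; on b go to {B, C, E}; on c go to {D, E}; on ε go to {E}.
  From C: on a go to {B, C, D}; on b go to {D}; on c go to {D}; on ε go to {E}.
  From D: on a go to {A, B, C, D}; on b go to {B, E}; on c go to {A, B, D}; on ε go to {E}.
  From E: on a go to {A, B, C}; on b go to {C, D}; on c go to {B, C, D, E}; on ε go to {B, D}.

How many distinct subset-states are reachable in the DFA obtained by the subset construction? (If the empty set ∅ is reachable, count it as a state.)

4

Start state of the DFA: {A} (ε-closure of the NFA start).
{A} --a--> {B, C, D, E}  [new]
{A} --b--> {B, C, D, E}  [seen]
{A} --c--> {A, B, D, E}  [new]
{B, C, D, E} --a--> {A, B, C, D, E}  [new]
{B, C, D, E} --b--> {B, C, D, E}  [seen]
{B, C, D, E} --c--> {A, B, C, D, E}  [seen]
{A, B, D, E} --a--> {A, B, C, D, E}  [seen]
{A, B, D, E} --b--> {B, C, D, E}  [seen]
{A, B, D, E} --c--> {A, B, C, D, E}  [seen]
{A, B, C, D, E} --a--> {A, B, C, D, E}  [seen]
{A, B, C, D, E} --b--> {B, C, D, E}  [seen]
{A, B, C, D, E} --c--> {A, B, C, D, E}  [seen]
Reachable DFA states: {A}, {B, C, D, E}, {A, B, D, E}, {A, B, C, D, E}.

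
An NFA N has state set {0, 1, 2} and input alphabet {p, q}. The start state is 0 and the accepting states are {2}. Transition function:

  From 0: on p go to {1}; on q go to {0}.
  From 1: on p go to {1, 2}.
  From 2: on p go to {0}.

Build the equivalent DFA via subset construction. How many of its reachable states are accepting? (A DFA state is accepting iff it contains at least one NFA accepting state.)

2

Start state of the DFA: {0}.
{0} --p--> {1}  [new]
{0} --q--> {0}  [seen]
{1} --p--> {1, 2}  [new]
{1} --q--> ∅  [new]
{1, 2} --p--> {0, 1, 2}  [new]
{1, 2} --q--> ∅  [seen]
∅ --p--> ∅  [seen]
∅ --q--> ∅  [seen]
{0, 1, 2} --p--> {0, 1, 2}  [seen]
{0, 1, 2} --q--> {0}  [seen]
Reachable DFA states: {0}, {1}, {1, 2}, ∅, {0, 1, 2}.
Accepting DFA states (contain an NFA accepting state): {1, 2}, {0, 1, 2}.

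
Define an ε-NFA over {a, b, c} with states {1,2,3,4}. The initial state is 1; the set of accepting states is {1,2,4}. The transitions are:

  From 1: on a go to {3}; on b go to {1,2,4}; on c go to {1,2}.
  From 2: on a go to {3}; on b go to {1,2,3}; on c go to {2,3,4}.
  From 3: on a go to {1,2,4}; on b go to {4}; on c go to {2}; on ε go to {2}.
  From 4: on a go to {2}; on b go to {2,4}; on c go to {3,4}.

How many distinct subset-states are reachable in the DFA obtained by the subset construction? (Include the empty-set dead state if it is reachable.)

Start state of the DFA: {1} (ε-closure of the NFA start).
{1} --a--> {2,3}  [new]
{1} --b--> {1,2,4}  [new]
{1} --c--> {1,2}  [new]
{2,3} --a--> {1,2,3,4}  [new]
{2,3} --b--> {1,2,3,4}  [seen]
{2,3} --c--> {2,3,4}  [new]
{1,2,4} --a--> {2,3}  [seen]
{1,2,4} --b--> {1,2,3,4}  [seen]
{1,2,4} --c--> {1,2,3,4}  [seen]
{1,2} --a--> {2,3}  [seen]
{1,2} --b--> {1,2,3,4}  [seen]
{1,2} --c--> {1,2,3,4}  [seen]
{1,2,3,4} --a--> {1,2,3,4}  [seen]
{1,2,3,4} --b--> {1,2,3,4}  [seen]
{1,2,3,4} --c--> {1,2,3,4}  [seen]
{2,3,4} --a--> {1,2,3,4}  [seen]
{2,3,4} --b--> {1,2,3,4}  [seen]
{2,3,4} --c--> {2,3,4}  [seen]
Reachable DFA states: {1}, {2,3}, {1,2,4}, {1,2}, {1,2,3,4}, {2,3,4}.

6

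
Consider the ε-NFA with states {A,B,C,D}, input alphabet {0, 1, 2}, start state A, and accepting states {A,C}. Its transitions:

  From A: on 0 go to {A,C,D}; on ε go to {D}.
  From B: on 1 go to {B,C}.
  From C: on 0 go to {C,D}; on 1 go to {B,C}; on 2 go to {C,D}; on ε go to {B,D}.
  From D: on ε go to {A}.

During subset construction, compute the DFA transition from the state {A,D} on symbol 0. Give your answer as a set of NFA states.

{A,B,C,D}

δ(A,0) = {A,C,D}; δ(D,0) = ∅.
Union: {A,C,D}.
ε-closure gives {A,B,C,D}.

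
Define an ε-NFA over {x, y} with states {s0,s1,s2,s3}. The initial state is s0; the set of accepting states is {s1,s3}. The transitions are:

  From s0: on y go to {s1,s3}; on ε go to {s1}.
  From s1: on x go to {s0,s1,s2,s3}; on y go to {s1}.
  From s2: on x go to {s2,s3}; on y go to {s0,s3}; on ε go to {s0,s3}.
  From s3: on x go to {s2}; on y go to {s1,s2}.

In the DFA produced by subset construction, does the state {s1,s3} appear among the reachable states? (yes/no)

yes

Start state of the DFA: {s0,s1} (ε-closure of the NFA start).
{s0,s1} --x--> {s0,s1,s2,s3}  [new]
{s0,s1} --y--> {s1,s3}  [new]
{s0,s1,s2,s3} --x--> {s0,s1,s2,s3}  [seen]
{s0,s1,s2,s3} --y--> {s0,s1,s2,s3}  [seen]
{s1,s3} --x--> {s0,s1,s2,s3}  [seen]
{s1,s3} --y--> {s0,s1,s2,s3}  [seen]
Reachable DFA states: {s0,s1}, {s0,s1,s2,s3}, {s1,s3}.
{s1,s3} is among them.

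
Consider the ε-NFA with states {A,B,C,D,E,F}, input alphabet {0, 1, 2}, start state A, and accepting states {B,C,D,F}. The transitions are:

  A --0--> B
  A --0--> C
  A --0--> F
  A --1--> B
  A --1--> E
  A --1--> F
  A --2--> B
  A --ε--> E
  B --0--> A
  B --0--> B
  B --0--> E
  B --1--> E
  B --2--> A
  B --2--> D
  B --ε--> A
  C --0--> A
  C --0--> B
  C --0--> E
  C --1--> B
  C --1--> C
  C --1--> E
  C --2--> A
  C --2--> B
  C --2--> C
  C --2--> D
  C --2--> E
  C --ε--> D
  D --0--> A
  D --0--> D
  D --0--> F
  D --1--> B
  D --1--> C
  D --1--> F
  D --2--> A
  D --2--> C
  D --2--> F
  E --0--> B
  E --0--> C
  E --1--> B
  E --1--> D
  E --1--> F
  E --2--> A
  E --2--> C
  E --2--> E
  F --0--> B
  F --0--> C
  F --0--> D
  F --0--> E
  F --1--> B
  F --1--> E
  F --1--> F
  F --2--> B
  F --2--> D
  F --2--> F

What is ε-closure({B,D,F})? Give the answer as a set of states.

{A,B,D,E,F}

Begin with {B,D,F}.
B →ε {A}; add A.
A →ε {E}; add E.
ε-closure = {A,B,D,E,F}.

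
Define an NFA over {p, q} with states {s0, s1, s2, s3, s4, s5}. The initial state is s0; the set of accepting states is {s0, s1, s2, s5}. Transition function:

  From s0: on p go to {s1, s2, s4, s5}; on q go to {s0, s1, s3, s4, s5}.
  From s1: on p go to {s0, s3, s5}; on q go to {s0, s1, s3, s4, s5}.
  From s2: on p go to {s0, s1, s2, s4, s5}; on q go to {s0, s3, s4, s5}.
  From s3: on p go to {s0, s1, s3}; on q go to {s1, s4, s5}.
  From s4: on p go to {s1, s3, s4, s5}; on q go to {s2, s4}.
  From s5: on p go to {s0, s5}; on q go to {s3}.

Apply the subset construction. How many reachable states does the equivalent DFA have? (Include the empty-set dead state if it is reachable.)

4

Start state of the DFA: {s0}.
{s0} --p--> {s1, s2, s4, s5}  [new]
{s0} --q--> {s0, s1, s3, s4, s5}  [new]
{s1, s2, s4, s5} --p--> {s0, s1, s2, s3, s4, s5}  [new]
{s1, s2, s4, s5} --q--> {s0, s1, s2, s3, s4, s5}  [seen]
{s0, s1, s3, s4, s5} --p--> {s0, s1, s2, s3, s4, s5}  [seen]
{s0, s1, s3, s4, s5} --q--> {s0, s1, s2, s3, s4, s5}  [seen]
{s0, s1, s2, s3, s4, s5} --p--> {s0, s1, s2, s3, s4, s5}  [seen]
{s0, s1, s2, s3, s4, s5} --q--> {s0, s1, s2, s3, s4, s5}  [seen]
Reachable DFA states: {s0}, {s1, s2, s4, s5}, {s0, s1, s3, s4, s5}, {s0, s1, s2, s3, s4, s5}.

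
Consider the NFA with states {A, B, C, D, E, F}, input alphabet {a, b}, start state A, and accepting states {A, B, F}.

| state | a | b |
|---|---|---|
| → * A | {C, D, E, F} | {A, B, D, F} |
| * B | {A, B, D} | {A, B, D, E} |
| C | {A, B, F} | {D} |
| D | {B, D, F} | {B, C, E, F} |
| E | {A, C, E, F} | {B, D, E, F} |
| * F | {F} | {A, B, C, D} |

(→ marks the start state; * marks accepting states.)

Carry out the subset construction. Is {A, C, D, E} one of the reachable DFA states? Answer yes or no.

Start state of the DFA: {A}.
{A} --a--> {C, D, E, F}  [new]
{A} --b--> {A, B, D, F}  [new]
{C, D, E, F} --a--> {A, B, C, D, E, F}  [new]
{C, D, E, F} --b--> {A, B, C, D, E, F}  [seen]
{A, B, D, F} --a--> {A, B, C, D, E, F}  [seen]
{A, B, D, F} --b--> {A, B, C, D, E, F}  [seen]
{A, B, C, D, E, F} --a--> {A, B, C, D, E, F}  [seen]
{A, B, C, D, E, F} --b--> {A, B, C, D, E, F}  [seen]
Reachable DFA states: {A}, {C, D, E, F}, {A, B, D, F}, {A, B, C, D, E, F}.
{A, C, D, E} is not among them.

no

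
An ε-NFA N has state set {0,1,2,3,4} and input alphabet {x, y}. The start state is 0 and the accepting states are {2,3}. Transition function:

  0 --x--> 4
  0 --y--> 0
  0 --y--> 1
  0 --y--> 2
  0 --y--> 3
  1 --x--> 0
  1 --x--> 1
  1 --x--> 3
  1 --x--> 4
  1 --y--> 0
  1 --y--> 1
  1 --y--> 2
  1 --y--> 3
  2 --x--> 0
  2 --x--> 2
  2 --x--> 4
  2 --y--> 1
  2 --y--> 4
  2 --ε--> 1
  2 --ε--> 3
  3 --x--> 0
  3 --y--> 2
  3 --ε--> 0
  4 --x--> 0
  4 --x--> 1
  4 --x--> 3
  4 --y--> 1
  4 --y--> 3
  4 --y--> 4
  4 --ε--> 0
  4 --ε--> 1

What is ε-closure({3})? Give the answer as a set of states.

{0,3}

Begin with {3}.
3 →ε {0}; add 0.
ε-closure = {0,3}.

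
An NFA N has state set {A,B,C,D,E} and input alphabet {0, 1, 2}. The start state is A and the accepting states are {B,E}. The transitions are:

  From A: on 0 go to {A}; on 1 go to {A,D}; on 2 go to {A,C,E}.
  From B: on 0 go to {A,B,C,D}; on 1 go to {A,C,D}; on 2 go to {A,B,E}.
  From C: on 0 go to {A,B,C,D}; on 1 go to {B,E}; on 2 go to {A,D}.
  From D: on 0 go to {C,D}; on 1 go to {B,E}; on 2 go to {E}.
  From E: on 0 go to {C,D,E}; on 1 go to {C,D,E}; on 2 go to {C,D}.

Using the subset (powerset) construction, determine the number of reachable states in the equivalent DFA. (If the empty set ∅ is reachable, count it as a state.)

Start state of the DFA: {A}.
{A} --0--> {A}  [seen]
{A} --1--> {A,D}  [new]
{A} --2--> {A,C,E}  [new]
{A,D} --0--> {A,C,D}  [new]
{A,D} --1--> {A,B,D,E}  [new]
{A,D} --2--> {A,C,E}  [seen]
{A,C,E} --0--> {A,B,C,D,E}  [new]
{A,C,E} --1--> {A,B,C,D,E}  [seen]
{A,C,E} --2--> {A,C,D,E}  [new]
{A,C,D} --0--> {A,B,C,D}  [new]
{A,C,D} --1--> {A,B,D,E}  [seen]
{A,C,D} --2--> {A,C,D,E}  [seen]
{A,B,D,E} --0--> {A,B,C,D,E}  [seen]
{A,B,D,E} --1--> {A,B,C,D,E}  [seen]
{A,B,D,E} --2--> {A,B,C,D,E}  [seen]
{A,B,C,D,E} --0--> {A,B,C,D,E}  [seen]
{A,B,C,D,E} --1--> {A,B,C,D,E}  [seen]
{A,B,C,D,E} --2--> {A,B,C,D,E}  [seen]
{A,C,D,E} --0--> {A,B,C,D,E}  [seen]
{A,C,D,E} --1--> {A,B,C,D,E}  [seen]
{A,C,D,E} --2--> {A,C,D,E}  [seen]
{A,B,C,D} --0--> {A,B,C,D}  [seen]
{A,B,C,D} --1--> {A,B,C,D,E}  [seen]
{A,B,C,D} --2--> {A,B,C,D,E}  [seen]
Reachable DFA states: {A}, {A,D}, {A,C,E}, {A,C,D}, {A,B,D,E}, {A,B,C,D,E}, {A,C,D,E}, {A,B,C,D}.

8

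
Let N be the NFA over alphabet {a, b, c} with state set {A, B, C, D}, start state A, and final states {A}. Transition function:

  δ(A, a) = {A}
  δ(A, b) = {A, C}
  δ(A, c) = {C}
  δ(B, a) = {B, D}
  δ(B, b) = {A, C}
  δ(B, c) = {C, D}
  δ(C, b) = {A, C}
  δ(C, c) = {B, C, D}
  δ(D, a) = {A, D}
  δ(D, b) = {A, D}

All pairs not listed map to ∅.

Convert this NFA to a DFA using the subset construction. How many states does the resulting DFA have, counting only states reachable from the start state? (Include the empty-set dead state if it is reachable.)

Start state of the DFA: {A}.
{A} --a--> {A}  [seen]
{A} --b--> {A, C}  [new]
{A} --c--> {C}  [new]
{A, C} --a--> {A}  [seen]
{A, C} --b--> {A, C}  [seen]
{A, C} --c--> {B, C, D}  [new]
{C} --a--> ∅  [new]
{C} --b--> {A, C}  [seen]
{C} --c--> {B, C, D}  [seen]
{B, C, D} --a--> {A, B, D}  [new]
{B, C, D} --b--> {A, C, D}  [new]
{B, C, D} --c--> {B, C, D}  [seen]
∅ --a--> ∅  [seen]
∅ --b--> ∅  [seen]
∅ --c--> ∅  [seen]
{A, B, D} --a--> {A, B, D}  [seen]
{A, B, D} --b--> {A, C, D}  [seen]
{A, B, D} --c--> {C, D}  [new]
{A, C, D} --a--> {A, D}  [new]
{A, C, D} --b--> {A, C, D}  [seen]
{A, C, D} --c--> {B, C, D}  [seen]
{C, D} --a--> {A, D}  [seen]
{C, D} --b--> {A, C, D}  [seen]
{C, D} --c--> {B, C, D}  [seen]
{A, D} --a--> {A, D}  [seen]
{A, D} --b--> {A, C, D}  [seen]
{A, D} --c--> {C}  [seen]
Reachable DFA states: {A}, {A, C}, {C}, {B, C, D}, ∅, {A, B, D}, {A, C, D}, {C, D}, {A, D}.

9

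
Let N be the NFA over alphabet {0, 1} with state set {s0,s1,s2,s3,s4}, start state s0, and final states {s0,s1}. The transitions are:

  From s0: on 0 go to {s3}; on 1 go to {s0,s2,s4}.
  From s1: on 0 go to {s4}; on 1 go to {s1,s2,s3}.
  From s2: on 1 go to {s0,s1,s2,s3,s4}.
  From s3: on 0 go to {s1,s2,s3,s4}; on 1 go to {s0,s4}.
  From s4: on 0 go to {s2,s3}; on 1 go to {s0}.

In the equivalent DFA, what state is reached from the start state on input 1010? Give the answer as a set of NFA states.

{s1,s2,s3,s4}

Start: {s0}.
δ(s0,1) = {s0,s2,s4}.
Union: {s0,s2,s4}.
After 1: {s0,s2,s4}.
δ(s0,0) = {s3}; δ(s2,0) = ∅; δ(s4,0) = {s2,s3}.
Union: {s2,s3}.
After 0: {s2,s3}.
δ(s2,1) = {s0,s1,s2,s3,s4}; δ(s3,1) = {s0,s4}.
Union: {s0,s1,s2,s3,s4}.
After 1: {s0,s1,s2,s3,s4}.
δ(s0,0) = {s3}; δ(s1,0) = {s4}; δ(s2,0) = ∅; δ(s3,0) = {s1,s2,s3,s4}; δ(s4,0) = {s2,s3}.
Union: {s1,s2,s3,s4}.
After 0: {s1,s2,s3,s4}.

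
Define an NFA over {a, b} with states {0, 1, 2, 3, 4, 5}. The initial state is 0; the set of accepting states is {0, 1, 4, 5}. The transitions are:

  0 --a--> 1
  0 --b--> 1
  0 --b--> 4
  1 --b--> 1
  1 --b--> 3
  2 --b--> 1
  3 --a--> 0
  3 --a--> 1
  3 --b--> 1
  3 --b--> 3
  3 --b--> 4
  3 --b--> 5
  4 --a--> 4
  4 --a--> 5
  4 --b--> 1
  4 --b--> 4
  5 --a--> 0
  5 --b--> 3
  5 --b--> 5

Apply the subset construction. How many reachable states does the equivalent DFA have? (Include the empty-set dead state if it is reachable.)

Start state of the DFA: {0}.
{0} --a--> {1}  [new]
{0} --b--> {1, 4}  [new]
{1} --a--> ∅  [new]
{1} --b--> {1, 3}  [new]
{1, 4} --a--> {4, 5}  [new]
{1, 4} --b--> {1, 3, 4}  [new]
∅ --a--> ∅  [seen]
∅ --b--> ∅  [seen]
{1, 3} --a--> {0, 1}  [new]
{1, 3} --b--> {1, 3, 4, 5}  [new]
{4, 5} --a--> {0, 4, 5}  [new]
{4, 5} --b--> {1, 3, 4, 5}  [seen]
{1, 3, 4} --a--> {0, 1, 4, 5}  [new]
{1, 3, 4} --b--> {1, 3, 4, 5}  [seen]
{0, 1} --a--> {1}  [seen]
{0, 1} --b--> {1, 3, 4}  [seen]
{1, 3, 4, 5} --a--> {0, 1, 4, 5}  [seen]
{1, 3, 4, 5} --b--> {1, 3, 4, 5}  [seen]
{0, 4, 5} --a--> {0, 1, 4, 5}  [seen]
{0, 4, 5} --b--> {1, 3, 4, 5}  [seen]
{0, 1, 4, 5} --a--> {0, 1, 4, 5}  [seen]
{0, 1, 4, 5} --b--> {1, 3, 4, 5}  [seen]
Reachable DFA states: {0}, {1}, {1, 4}, ∅, {1, 3}, {4, 5}, {1, 3, 4}, {0, 1}, {1, 3, 4, 5}, {0, 4, 5}, {0, 1, 4, 5}.

11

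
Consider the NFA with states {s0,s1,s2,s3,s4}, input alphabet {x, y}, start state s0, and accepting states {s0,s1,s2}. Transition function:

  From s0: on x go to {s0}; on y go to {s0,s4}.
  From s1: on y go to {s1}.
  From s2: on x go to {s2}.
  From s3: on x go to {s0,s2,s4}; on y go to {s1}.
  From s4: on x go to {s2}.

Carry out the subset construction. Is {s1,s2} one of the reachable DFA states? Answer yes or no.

Start state of the DFA: {s0}.
{s0} --x--> {s0}  [seen]
{s0} --y--> {s0,s4}  [new]
{s0,s4} --x--> {s0,s2}  [new]
{s0,s4} --y--> {s0,s4}  [seen]
{s0,s2} --x--> {s0,s2}  [seen]
{s0,s2} --y--> {s0,s4}  [seen]
Reachable DFA states: {s0}, {s0,s4}, {s0,s2}.
{s1,s2} is not among them.

no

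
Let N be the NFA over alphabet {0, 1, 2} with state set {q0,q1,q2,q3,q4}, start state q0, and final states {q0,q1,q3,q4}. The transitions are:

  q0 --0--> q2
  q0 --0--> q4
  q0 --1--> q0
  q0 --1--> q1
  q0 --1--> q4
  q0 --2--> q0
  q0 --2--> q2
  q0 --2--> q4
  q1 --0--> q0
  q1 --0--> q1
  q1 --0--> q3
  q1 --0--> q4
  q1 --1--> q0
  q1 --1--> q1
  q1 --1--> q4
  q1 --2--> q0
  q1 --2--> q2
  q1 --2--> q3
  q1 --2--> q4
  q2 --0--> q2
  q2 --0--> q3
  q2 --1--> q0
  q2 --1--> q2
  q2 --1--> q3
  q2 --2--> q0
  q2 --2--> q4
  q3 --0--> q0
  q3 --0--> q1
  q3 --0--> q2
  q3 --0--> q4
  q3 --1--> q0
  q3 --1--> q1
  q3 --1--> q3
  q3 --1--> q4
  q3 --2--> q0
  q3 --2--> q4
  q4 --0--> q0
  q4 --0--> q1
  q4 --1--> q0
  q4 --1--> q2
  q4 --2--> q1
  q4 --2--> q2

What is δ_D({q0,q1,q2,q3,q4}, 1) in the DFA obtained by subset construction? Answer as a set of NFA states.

{q0,q1,q2,q3,q4}

δ(q0,1) = {q0,q1,q4}; δ(q1,1) = {q0,q1,q4}; δ(q2,1) = {q0,q2,q3}; δ(q3,1) = {q0,q1,q3,q4}; δ(q4,1) = {q0,q2}.
Union: {q0,q1,q2,q3,q4}.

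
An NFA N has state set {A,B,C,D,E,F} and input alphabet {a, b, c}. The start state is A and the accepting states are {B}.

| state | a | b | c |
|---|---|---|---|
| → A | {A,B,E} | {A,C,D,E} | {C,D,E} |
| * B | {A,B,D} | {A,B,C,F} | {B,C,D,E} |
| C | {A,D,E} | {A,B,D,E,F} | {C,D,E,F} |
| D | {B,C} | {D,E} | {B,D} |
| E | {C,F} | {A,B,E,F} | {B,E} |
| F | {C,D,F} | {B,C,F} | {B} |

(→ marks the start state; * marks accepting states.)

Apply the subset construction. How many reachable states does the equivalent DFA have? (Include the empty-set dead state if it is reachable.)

Start state of the DFA: {A}.
{A} --a--> {A,B,E}  [new]
{A} --b--> {A,C,D,E}  [new]
{A} --c--> {C,D,E}  [new]
{A,B,E} --a--> {A,B,C,D,E,F}  [new]
{A,B,E} --b--> {A,B,C,D,E,F}  [seen]
{A,B,E} --c--> {B,C,D,E}  [new]
{A,C,D,E} --a--> {A,B,C,D,E,F}  [seen]
{A,C,D,E} --b--> {A,B,C,D,E,F}  [seen]
{A,C,D,E} --c--> {B,C,D,E,F}  [new]
{C,D,E} --a--> {A,B,C,D,E,F}  [seen]
{C,D,E} --b--> {A,B,D,E,F}  [new]
{C,D,E} --c--> {B,C,D,E,F}  [seen]
{A,B,C,D,E,F} --a--> {A,B,C,D,E,F}  [seen]
{A,B,C,D,E,F} --b--> {A,B,C,D,E,F}  [seen]
{A,B,C,D,E,F} --c--> {B,C,D,E,F}  [seen]
{B,C,D,E} --a--> {A,B,C,D,E,F}  [seen]
{B,C,D,E} --b--> {A,B,C,D,E,F}  [seen]
{B,C,D,E} --c--> {B,C,D,E,F}  [seen]
{B,C,D,E,F} --a--> {A,B,C,D,E,F}  [seen]
{B,C,D,E,F} --b--> {A,B,C,D,E,F}  [seen]
{B,C,D,E,F} --c--> {B,C,D,E,F}  [seen]
{A,B,D,E,F} --a--> {A,B,C,D,E,F}  [seen]
{A,B,D,E,F} --b--> {A,B,C,D,E,F}  [seen]
{A,B,D,E,F} --c--> {B,C,D,E}  [seen]
Reachable DFA states: {A}, {A,B,E}, {A,C,D,E}, {C,D,E}, {A,B,C,D,E,F}, {B,C,D,E}, {B,C,D,E,F}, {A,B,D,E,F}.

8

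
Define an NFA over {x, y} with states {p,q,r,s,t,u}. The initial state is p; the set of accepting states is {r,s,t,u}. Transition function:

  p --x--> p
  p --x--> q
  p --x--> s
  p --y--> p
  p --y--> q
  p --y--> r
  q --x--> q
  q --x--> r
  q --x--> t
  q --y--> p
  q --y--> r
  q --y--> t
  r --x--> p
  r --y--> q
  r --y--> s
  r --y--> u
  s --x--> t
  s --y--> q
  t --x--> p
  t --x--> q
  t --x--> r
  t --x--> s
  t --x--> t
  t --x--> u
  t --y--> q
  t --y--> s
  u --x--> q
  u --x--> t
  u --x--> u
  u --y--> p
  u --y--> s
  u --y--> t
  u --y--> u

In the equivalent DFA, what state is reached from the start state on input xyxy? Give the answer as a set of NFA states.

Start: {p}.
δ(p,x) = {p,q,s}.
Union: {p,q,s}.
After x: {p,q,s}.
δ(p,y) = {p,q,r}; δ(q,y) = {p,r,t}; δ(s,y) = {q}.
Union: {p,q,r,t}.
After y: {p,q,r,t}.
δ(p,x) = {p,q,s}; δ(q,x) = {q,r,t}; δ(r,x) = {p}; δ(t,x) = {p,q,r,s,t,u}.
Union: {p,q,r,s,t,u}.
After x: {p,q,r,s,t,u}.
δ(p,y) = {p,q,r}; δ(q,y) = {p,r,t}; δ(r,y) = {q,s,u}; δ(s,y) = {q}; δ(t,y) = {q,s}; δ(u,y) = {p,s,t,u}.
Union: {p,q,r,s,t,u}.
After y: {p,q,r,s,t,u}.

{p,q,r,s,t,u}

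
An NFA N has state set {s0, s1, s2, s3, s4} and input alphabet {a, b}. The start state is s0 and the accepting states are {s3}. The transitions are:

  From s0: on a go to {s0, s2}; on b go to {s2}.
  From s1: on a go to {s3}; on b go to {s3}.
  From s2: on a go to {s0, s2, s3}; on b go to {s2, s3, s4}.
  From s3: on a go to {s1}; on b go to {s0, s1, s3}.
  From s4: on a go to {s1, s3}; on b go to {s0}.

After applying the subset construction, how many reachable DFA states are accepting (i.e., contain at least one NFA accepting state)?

Start state of the DFA: {s0}.
{s0} --a--> {s0, s2}  [new]
{s0} --b--> {s2}  [new]
{s0, s2} --a--> {s0, s2, s3}  [new]
{s0, s2} --b--> {s2, s3, s4}  [new]
{s2} --a--> {s0, s2, s3}  [seen]
{s2} --b--> {s2, s3, s4}  [seen]
{s0, s2, s3} --a--> {s0, s1, s2, s3}  [new]
{s0, s2, s3} --b--> {s0, s1, s2, s3, s4}  [new]
{s2, s3, s4} --a--> {s0, s1, s2, s3}  [seen]
{s2, s3, s4} --b--> {s0, s1, s2, s3, s4}  [seen]
{s0, s1, s2, s3} --a--> {s0, s1, s2, s3}  [seen]
{s0, s1, s2, s3} --b--> {s0, s1, s2, s3, s4}  [seen]
{s0, s1, s2, s3, s4} --a--> {s0, s1, s2, s3}  [seen]
{s0, s1, s2, s3, s4} --b--> {s0, s1, s2, s3, s4}  [seen]
Reachable DFA states: {s0}, {s0, s2}, {s2}, {s0, s2, s3}, {s2, s3, s4}, {s0, s1, s2, s3}, {s0, s1, s2, s3, s4}.
Accepting DFA states (contain an NFA accepting state): {s0, s2, s3}, {s2, s3, s4}, {s0, s1, s2, s3}, {s0, s1, s2, s3, s4}.

4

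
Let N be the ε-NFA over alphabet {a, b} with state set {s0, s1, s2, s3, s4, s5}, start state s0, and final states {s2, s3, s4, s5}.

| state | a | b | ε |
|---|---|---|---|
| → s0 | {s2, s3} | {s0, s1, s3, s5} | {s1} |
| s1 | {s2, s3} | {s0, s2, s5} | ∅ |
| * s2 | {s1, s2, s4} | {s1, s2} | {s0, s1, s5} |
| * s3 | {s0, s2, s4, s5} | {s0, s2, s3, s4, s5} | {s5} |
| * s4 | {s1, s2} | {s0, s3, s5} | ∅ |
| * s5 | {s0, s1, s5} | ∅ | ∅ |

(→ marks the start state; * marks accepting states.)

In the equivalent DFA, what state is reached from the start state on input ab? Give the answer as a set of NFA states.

{s0, s1, s2, s3, s4, s5}

Start: {s0, s1}.
δ(s0,a) = {s2, s3}; δ(s1,a) = {s2, s3}.
Union: {s2, s3}.
ε-closure gives {s0, s1, s2, s3, s5}.
After a: {s0, s1, s2, s3, s5}.
δ(s0,b) = {s0, s1, s3, s5}; δ(s1,b) = {s0, s2, s5}; δ(s2,b) = {s1, s2}; δ(s3,b) = {s0, s2, s3, s4, s5}; δ(s5,b) = ∅.
Union: {s0, s1, s2, s3, s4, s5}.
After b: {s0, s1, s2, s3, s4, s5}.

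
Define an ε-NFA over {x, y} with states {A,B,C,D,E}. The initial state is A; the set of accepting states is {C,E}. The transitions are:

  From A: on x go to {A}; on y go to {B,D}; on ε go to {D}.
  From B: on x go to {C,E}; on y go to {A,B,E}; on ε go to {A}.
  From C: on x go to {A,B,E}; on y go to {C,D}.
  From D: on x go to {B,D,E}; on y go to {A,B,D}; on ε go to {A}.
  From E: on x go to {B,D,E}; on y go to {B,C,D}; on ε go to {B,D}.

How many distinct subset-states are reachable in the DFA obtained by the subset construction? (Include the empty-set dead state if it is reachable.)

Start state of the DFA: {A,D} (ε-closure of the NFA start).
{A,D} --x--> {A,B,D,E}  [new]
{A,D} --y--> {A,B,D}  [new]
{A,B,D,E} --x--> {A,B,C,D,E}  [new]
{A,B,D,E} --y--> {A,B,C,D,E}  [seen]
{A,B,D} --x--> {A,B,C,D,E}  [seen]
{A,B,D} --y--> {A,B,D,E}  [seen]
{A,B,C,D,E} --x--> {A,B,C,D,E}  [seen]
{A,B,C,D,E} --y--> {A,B,C,D,E}  [seen]
Reachable DFA states: {A,D}, {A,B,D,E}, {A,B,D}, {A,B,C,D,E}.

4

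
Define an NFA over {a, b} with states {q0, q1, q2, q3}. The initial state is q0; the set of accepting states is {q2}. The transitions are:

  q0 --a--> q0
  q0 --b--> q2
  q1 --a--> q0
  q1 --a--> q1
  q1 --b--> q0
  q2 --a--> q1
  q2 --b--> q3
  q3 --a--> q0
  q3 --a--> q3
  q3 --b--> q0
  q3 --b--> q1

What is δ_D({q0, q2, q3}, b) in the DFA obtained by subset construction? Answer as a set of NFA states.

δ(q0,b) = {q2}; δ(q2,b) = {q3}; δ(q3,b) = {q0, q1}.
Union: {q0, q1, q2, q3}.

{q0, q1, q2, q3}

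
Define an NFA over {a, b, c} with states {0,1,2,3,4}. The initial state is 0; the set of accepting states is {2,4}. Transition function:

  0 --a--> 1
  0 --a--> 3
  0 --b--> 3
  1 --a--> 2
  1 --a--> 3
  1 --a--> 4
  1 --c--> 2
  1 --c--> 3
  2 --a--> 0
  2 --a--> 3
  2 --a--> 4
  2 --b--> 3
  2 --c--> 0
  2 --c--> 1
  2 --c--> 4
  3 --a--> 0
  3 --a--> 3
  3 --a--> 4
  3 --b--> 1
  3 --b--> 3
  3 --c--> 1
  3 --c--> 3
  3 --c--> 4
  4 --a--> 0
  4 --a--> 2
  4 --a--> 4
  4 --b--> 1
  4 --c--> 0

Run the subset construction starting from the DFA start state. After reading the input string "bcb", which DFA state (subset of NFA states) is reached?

Start: {0}.
δ(0,b) = {3}.
Union: {3}.
After b: {3}.
δ(3,c) = {1,3,4}.
Union: {1,3,4}.
After c: {1,3,4}.
δ(1,b) = ∅; δ(3,b) = {1,3}; δ(4,b) = {1}.
Union: {1,3}.
After b: {1,3}.

{1,3}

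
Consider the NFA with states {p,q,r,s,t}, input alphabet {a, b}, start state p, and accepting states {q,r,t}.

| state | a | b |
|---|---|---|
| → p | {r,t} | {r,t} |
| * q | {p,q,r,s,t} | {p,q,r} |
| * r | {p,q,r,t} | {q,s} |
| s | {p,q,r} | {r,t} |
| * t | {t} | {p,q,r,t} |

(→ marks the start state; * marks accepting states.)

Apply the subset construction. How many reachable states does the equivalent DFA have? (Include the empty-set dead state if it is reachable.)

Start state of the DFA: {p}.
{p} --a--> {r,t}  [new]
{p} --b--> {r,t}  [seen]
{r,t} --a--> {p,q,r,t}  [new]
{r,t} --b--> {p,q,r,s,t}  [new]
{p,q,r,t} --a--> {p,q,r,s,t}  [seen]
{p,q,r,t} --b--> {p,q,r,s,t}  [seen]
{p,q,r,s,t} --a--> {p,q,r,s,t}  [seen]
{p,q,r,s,t} --b--> {p,q,r,s,t}  [seen]
Reachable DFA states: {p}, {r,t}, {p,q,r,t}, {p,q,r,s,t}.

4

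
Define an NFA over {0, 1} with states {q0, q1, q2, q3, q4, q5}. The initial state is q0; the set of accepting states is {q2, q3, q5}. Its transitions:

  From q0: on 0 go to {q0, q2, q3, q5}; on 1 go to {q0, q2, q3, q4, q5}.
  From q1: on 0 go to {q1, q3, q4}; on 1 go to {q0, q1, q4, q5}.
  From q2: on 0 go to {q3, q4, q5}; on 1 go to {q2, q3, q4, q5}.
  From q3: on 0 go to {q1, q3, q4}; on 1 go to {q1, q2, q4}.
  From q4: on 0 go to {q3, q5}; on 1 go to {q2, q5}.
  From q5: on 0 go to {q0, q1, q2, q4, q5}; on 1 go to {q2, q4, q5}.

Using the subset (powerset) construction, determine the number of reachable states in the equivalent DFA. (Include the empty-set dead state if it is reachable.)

Start state of the DFA: {q0}.
{q0} --0--> {q0, q2, q3, q5}  [new]
{q0} --1--> {q0, q2, q3, q4, q5}  [new]
{q0, q2, q3, q5} --0--> {q0, q1, q2, q3, q4, q5}  [new]
{q0, q2, q3, q5} --1--> {q0, q1, q2, q3, q4, q5}  [seen]
{q0, q2, q3, q4, q5} --0--> {q0, q1, q2, q3, q4, q5}  [seen]
{q0, q2, q3, q4, q5} --1--> {q0, q1, q2, q3, q4, q5}  [seen]
{q0, q1, q2, q3, q4, q5} --0--> {q0, q1, q2, q3, q4, q5}  [seen]
{q0, q1, q2, q3, q4, q5} --1--> {q0, q1, q2, q3, q4, q5}  [seen]
Reachable DFA states: {q0}, {q0, q2, q3, q5}, {q0, q2, q3, q4, q5}, {q0, q1, q2, q3, q4, q5}.

4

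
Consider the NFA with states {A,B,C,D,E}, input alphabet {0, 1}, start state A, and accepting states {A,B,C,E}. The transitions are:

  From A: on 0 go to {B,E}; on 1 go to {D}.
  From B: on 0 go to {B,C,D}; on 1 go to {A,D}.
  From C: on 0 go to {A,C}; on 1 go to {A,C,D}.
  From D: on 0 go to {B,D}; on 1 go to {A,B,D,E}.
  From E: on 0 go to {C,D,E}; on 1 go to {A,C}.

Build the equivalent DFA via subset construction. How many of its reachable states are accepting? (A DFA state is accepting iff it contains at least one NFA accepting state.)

9

Start state of the DFA: {A}.
{A} --0--> {B,E}  [new]
{A} --1--> {D}  [new]
{B,E} --0--> {B,C,D,E}  [new]
{B,E} --1--> {A,C,D}  [new]
{D} --0--> {B,D}  [new]
{D} --1--> {A,B,D,E}  [new]
{B,C,D,E} --0--> {A,B,C,D,E}  [new]
{B,C,D,E} --1--> {A,B,C,D,E}  [seen]
{A,C,D} --0--> {A,B,C,D,E}  [seen]
{A,C,D} --1--> {A,B,C,D,E}  [seen]
{B,D} --0--> {B,C,D}  [new]
{B,D} --1--> {A,B,D,E}  [seen]
{A,B,D,E} --0--> {B,C,D,E}  [seen]
{A,B,D,E} --1--> {A,B,C,D,E}  [seen]
{A,B,C,D,E} --0--> {A,B,C,D,E}  [seen]
{A,B,C,D,E} --1--> {A,B,C,D,E}  [seen]
{B,C,D} --0--> {A,B,C,D}  [new]
{B,C,D} --1--> {A,B,C,D,E}  [seen]
{A,B,C,D} --0--> {A,B,C,D,E}  [seen]
{A,B,C,D} --1--> {A,B,C,D,E}  [seen]
Reachable DFA states: {A}, {B,E}, {D}, {B,C,D,E}, {A,C,D}, {B,D}, {A,B,D,E}, {A,B,C,D,E}, {B,C,D}, {A,B,C,D}.
Accepting DFA states (contain an NFA accepting state): {A}, {B,E}, {B,C,D,E}, {A,C,D}, {B,D}, {A,B,D,E}, {A,B,C,D,E}, {B,C,D}, {A,B,C,D}.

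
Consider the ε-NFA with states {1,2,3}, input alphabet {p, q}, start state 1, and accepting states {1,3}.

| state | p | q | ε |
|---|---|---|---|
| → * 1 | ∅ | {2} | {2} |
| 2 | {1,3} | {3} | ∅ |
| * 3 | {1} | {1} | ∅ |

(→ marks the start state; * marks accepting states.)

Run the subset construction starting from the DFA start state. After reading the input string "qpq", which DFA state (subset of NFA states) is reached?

{1,2,3}

Start: {1,2}.
δ(1,q) = {2}; δ(2,q) = {3}.
Union: {2,3}.
After q: {2,3}.
δ(2,p) = {1,3}; δ(3,p) = {1}.
Union: {1,3}.
ε-closure gives {1,2,3}.
After p: {1,2,3}.
δ(1,q) = {2}; δ(2,q) = {3}; δ(3,q) = {1}.
Union: {1,2,3}.
After q: {1,2,3}.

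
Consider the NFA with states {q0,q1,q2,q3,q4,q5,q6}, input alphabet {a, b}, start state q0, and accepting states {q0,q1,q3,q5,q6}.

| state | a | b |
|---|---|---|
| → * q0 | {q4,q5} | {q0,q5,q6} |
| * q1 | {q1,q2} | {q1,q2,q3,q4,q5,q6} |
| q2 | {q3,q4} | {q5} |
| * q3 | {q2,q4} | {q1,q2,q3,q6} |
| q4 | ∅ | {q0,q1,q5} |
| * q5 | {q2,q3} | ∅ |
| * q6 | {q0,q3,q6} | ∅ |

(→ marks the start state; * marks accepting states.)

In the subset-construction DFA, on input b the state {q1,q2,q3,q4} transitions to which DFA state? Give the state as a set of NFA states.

δ(q1,b) = {q1,q2,q3,q4,q5,q6}; δ(q2,b) = {q5}; δ(q3,b) = {q1,q2,q3,q6}; δ(q4,b) = {q0,q1,q5}.
Union: {q0,q1,q2,q3,q4,q5,q6}.

{q0,q1,q2,q3,q4,q5,q6}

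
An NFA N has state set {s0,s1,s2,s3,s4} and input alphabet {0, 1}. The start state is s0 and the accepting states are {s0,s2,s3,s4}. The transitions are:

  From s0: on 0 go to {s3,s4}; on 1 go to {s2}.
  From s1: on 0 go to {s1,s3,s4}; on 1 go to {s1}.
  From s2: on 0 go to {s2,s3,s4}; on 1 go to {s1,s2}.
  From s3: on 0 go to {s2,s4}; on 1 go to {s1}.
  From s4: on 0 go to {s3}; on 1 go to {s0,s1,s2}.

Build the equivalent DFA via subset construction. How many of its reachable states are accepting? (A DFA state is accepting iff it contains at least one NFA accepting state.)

Start state of the DFA: {s0}.
{s0} --0--> {s3,s4}  [new]
{s0} --1--> {s2}  [new]
{s3,s4} --0--> {s2,s3,s4}  [new]
{s3,s4} --1--> {s0,s1,s2}  [new]
{s2} --0--> {s2,s3,s4}  [seen]
{s2} --1--> {s1,s2}  [new]
{s2,s3,s4} --0--> {s2,s3,s4}  [seen]
{s2,s3,s4} --1--> {s0,s1,s2}  [seen]
{s0,s1,s2} --0--> {s1,s2,s3,s4}  [new]
{s0,s1,s2} --1--> {s1,s2}  [seen]
{s1,s2} --0--> {s1,s2,s3,s4}  [seen]
{s1,s2} --1--> {s1,s2}  [seen]
{s1,s2,s3,s4} --0--> {s1,s2,s3,s4}  [seen]
{s1,s2,s3,s4} --1--> {s0,s1,s2}  [seen]
Reachable DFA states: {s0}, {s3,s4}, {s2}, {s2,s3,s4}, {s0,s1,s2}, {s1,s2}, {s1,s2,s3,s4}.
Accepting DFA states (contain an NFA accepting state): {s0}, {s3,s4}, {s2}, {s2,s3,s4}, {s0,s1,s2}, {s1,s2}, {s1,s2,s3,s4}.

7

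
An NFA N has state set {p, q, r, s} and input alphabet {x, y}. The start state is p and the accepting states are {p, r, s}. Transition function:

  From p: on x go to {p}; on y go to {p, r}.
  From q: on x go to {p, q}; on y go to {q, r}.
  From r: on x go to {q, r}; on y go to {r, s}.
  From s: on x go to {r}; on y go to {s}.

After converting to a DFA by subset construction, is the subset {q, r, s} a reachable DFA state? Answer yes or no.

Start state of the DFA: {p}.
{p} --x--> {p}  [seen]
{p} --y--> {p, r}  [new]
{p, r} --x--> {p, q, r}  [new]
{p, r} --y--> {p, r, s}  [new]
{p, q, r} --x--> {p, q, r}  [seen]
{p, q, r} --y--> {p, q, r, s}  [new]
{p, r, s} --x--> {p, q, r}  [seen]
{p, r, s} --y--> {p, r, s}  [seen]
{p, q, r, s} --x--> {p, q, r}  [seen]
{p, q, r, s} --y--> {p, q, r, s}  [seen]
Reachable DFA states: {p}, {p, r}, {p, q, r}, {p, r, s}, {p, q, r, s}.
{q, r, s} is not among them.

no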